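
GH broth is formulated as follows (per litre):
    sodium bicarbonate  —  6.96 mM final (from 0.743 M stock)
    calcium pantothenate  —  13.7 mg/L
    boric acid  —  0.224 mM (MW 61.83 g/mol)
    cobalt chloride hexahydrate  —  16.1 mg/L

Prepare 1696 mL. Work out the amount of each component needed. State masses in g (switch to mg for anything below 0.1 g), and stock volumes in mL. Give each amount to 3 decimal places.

Scale factor relative to 1 L: 1.696.
sodium bicarbonate: dilute stock: 6.96 mM × 1696 mL ÷ 743 mM = 15.887 mL
calcium pantothenate: 13.7 mg/L × 1.696 L = 23.235 mg
boric acid: 0.224 mmol/L × 61.83 mg/mmol × 1.696 L = 23.489 mg
cobalt chloride hexahydrate: 16.1 mg/L × 1.696 L = 27.306 mg

sodium bicarbonate 15.887 mL; calcium pantothenate 23.235 mg; boric acid 23.489 mg; cobalt chloride hexahydrate 27.306 mg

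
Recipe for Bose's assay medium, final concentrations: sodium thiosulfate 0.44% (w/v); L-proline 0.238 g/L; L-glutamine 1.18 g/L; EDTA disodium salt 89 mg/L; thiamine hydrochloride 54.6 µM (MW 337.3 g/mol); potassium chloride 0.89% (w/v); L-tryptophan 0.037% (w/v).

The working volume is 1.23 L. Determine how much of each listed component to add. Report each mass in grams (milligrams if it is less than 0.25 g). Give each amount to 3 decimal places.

sodium thiosulfate 5.412 g; L-proline 0.293 g; L-glutamine 1.451 g; EDTA disodium salt 109.470 mg; thiamine hydrochloride 22.652 mg; potassium chloride 10.947 g; L-tryptophan 0.455 g

Scale factor relative to 1 L: 1.23.
sodium thiosulfate: 0.44 g per 100 mL × 1230 mL ÷ 100 = 5.412 g
L-proline: 0.238 g/L × 1.23 L = 0.293 g
L-glutamine: 1.18 g/L × 1.23 L = 1.451 g
EDTA disodium salt: 89 mg/L × 1.23 L = 109.470 mg
thiamine hydrochloride: 54.6 µmol/L × 337.3 g/mol × 1.23 L ÷ 1000 = 22.652 mg
potassium chloride: 0.89 g per 100 mL × 1230 mL ÷ 100 = 10.947 g
L-tryptophan: 0.037% w/v = 0.37 g/L → 0.37 × 1.23 L = 0.455 g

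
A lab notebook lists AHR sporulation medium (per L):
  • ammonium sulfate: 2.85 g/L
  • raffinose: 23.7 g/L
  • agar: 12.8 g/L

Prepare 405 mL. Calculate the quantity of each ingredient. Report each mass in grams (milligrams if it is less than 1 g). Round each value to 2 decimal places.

Working volume: 405 mL = 0.405 L.
ammonium sulfate: 2.85 g/L × 0.405 L = 1.15 g
raffinose: 23.7 g/L × 0.405 L = 9.60 g
agar: 12.8 g/L × 0.405 L = 5.18 g

ammonium sulfate 1.15 g; raffinose 9.60 g; agar 5.18 g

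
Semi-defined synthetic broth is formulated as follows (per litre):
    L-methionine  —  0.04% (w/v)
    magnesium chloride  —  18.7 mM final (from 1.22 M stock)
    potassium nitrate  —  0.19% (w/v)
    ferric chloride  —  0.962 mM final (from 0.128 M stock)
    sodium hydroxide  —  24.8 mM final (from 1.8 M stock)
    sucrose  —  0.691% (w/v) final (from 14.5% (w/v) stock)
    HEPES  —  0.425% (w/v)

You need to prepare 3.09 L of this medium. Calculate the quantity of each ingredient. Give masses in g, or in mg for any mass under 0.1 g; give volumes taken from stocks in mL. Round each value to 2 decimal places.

L-methionine 1.24 g; magnesium chloride 47.36 mL; potassium nitrate 5.87 g; ferric chloride 23.22 mL; sodium hydroxide 42.57 mL; sucrose 147.25 mL; HEPES 13.13 g

Scale factor relative to 1 L: 3.09.
L-methionine: 0.04% w/v = 0.4 g/L → 0.4 × 3.09 L = 1.24 g
magnesium chloride: dilute stock: 18.7 mM × 3090 mL ÷ 1220 mM = 47.36 mL
potassium nitrate: 0.19% w/v = 1.9 g/L → 1.9 × 3.09 L = 5.87 g
ferric chloride: C1V1 = C2V2 → 0.962 mM × 3090 mL ÷ 128 mM = 23.22 mL
sodium hydroxide: V = C2·V2/C1 = 24.8 mM × 3090 mL ÷ 1800 mM = 42.57 mL
sucrose: dilute stock: 0.691% ÷ 14.5% × 3090 mL = 147.25 mL
HEPES: 0.425 g per 100 mL × 3090 mL ÷ 100 = 13.13 g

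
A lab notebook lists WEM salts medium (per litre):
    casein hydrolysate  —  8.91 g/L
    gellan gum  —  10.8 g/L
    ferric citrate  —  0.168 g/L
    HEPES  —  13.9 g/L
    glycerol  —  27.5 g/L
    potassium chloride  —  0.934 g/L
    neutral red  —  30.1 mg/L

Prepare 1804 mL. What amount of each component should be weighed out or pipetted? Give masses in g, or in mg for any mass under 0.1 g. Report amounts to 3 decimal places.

casein hydrolysate 16.074 g; gellan gum 19.483 g; ferric citrate 0.303 g; HEPES 25.076 g; glycerol 49.610 g; potassium chloride 1.685 g; neutral red 54.300 mg

Target volume = 1804 mL = 1.804 L.
casein hydrolysate: 8.91 g/L × 1.804 L = 16.074 g
gellan gum: 10.8 g/L × 1.804 L = 19.483 g
ferric citrate: 0.168 g/L × 1.804 L = 0.303 g
HEPES: 13.9 g/L × 1.804 L = 25.076 g
glycerol: 27.5 g/L × 1.804 L = 49.610 g
potassium chloride: 0.934 g/L × 1.804 L = 1.685 g
neutral red: 30.1 mg/L × 1.804 L = 54.300 mg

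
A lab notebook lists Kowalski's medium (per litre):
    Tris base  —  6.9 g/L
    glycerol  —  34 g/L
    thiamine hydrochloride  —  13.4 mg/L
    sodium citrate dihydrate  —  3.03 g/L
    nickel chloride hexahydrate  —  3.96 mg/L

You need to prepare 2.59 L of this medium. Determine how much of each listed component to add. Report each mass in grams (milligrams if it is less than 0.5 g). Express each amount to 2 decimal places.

Tris base 17.87 g; glycerol 88.06 g; thiamine hydrochloride 34.71 mg; sodium citrate dihydrate 7.85 g; nickel chloride hexahydrate 10.26 mg

Working volume: 2.59 L.
Tris base: 6.9 g/L × 2.59 L = 17.87 g
glycerol: 34 g/L × 2.59 L = 88.06 g
thiamine hydrochloride: 13.4 mg/L × 2.59 L = 34.71 mg
sodium citrate dihydrate: 3.03 g/L × 2.59 L = 7.85 g
nickel chloride hexahydrate: 3.96 mg/L × 2.59 L = 10.26 mg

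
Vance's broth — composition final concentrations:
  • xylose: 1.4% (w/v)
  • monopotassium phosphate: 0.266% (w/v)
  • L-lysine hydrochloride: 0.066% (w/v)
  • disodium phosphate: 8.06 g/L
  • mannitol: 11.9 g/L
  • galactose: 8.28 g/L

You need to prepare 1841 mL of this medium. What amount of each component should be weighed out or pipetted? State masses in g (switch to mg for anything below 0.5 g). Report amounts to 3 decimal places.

Target volume = 1841 mL = 1.841 L.
xylose: 1.4 g per 100 mL × 1841 mL ÷ 100 = 25.774 g
monopotassium phosphate: 0.266% w/v = 2.66 g/L → 2.66 × 1.841 L = 4.897 g
L-lysine hydrochloride: 0.066 g per 100 mL × 1841 mL ÷ 100 = 1.215 g
disodium phosphate: 8.06 g/L × 1.841 L = 14.838 g
mannitol: 11.9 g/L × 1.841 L = 21.908 g
galactose: 8.28 g/L × 1.841 L = 15.243 g

xylose 25.774 g; monopotassium phosphate 4.897 g; L-lysine hydrochloride 1.215 g; disodium phosphate 14.838 g; mannitol 21.908 g; galactose 15.243 g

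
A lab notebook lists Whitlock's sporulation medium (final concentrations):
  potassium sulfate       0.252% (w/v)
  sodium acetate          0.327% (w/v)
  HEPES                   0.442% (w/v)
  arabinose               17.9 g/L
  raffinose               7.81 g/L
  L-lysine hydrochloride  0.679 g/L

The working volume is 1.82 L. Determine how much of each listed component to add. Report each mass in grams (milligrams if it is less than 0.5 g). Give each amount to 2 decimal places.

potassium sulfate 4.59 g; sodium acetate 5.95 g; HEPES 8.04 g; arabinose 32.58 g; raffinose 14.21 g; L-lysine hydrochloride 1.24 g

Working volume: 1.82 L.
potassium sulfate: 0.252 g per 100 mL × 1820 mL ÷ 100 = 4.59 g
sodium acetate: 0.327% w/v = 3.27 g/L → 3.27 × 1.82 L = 5.95 g
HEPES: 0.442% w/v = 4.42 g/L → 4.42 × 1.82 L = 8.04 g
arabinose: 17.9 g/L × 1.82 L = 32.58 g
raffinose: 7.81 g/L × 1.82 L = 14.21 g
L-lysine hydrochloride: 0.679 g/L × 1.82 L = 1.24 g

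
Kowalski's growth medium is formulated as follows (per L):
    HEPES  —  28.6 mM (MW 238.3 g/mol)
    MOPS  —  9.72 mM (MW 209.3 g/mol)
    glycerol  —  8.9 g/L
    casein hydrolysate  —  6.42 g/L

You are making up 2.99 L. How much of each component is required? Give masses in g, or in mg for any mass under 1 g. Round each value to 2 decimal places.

HEPES 20.38 g; MOPS 6.08 g; glycerol 26.61 g; casein hydrolysate 19.20 g

Scale factor relative to 1 L: 2.99.
HEPES: 28.6 mmol/L × 238.3 g/mol × 2.99 L ÷ 1000 = 20.38 g
MOPS: 9.72 mmol/L × 209.3 g/mol × 2.99 L ÷ 1000 = 6.08 g
glycerol: 8.9 g/L × 2.99 L = 26.61 g
casein hydrolysate: 6.42 g/L × 2.99 L = 19.20 g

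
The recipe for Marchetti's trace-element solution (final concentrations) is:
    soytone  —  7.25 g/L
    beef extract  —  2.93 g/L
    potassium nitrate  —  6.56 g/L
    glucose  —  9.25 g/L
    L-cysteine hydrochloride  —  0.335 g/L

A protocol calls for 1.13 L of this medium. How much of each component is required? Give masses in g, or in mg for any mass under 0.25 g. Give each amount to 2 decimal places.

soytone 8.19 g; beef extract 3.31 g; potassium nitrate 7.41 g; glucose 10.45 g; L-cysteine hydrochloride 0.38 g

Working volume: 1.13 L.
soytone: 7.25 g/L × 1.13 L = 8.19 g
beef extract: 2.93 g/L × 1.13 L = 3.31 g
potassium nitrate: 6.56 g/L × 1.13 L = 7.41 g
glucose: 9.25 g/L × 1.13 L = 10.45 g
L-cysteine hydrochloride: 0.335 g/L × 1.13 L = 0.38 g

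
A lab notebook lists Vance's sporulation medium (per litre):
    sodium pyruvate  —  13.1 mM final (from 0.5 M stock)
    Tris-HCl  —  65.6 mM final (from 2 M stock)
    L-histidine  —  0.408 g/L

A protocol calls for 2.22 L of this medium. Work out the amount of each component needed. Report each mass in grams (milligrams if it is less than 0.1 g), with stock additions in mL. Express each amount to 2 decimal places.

Working volume: 2.22 L.
sodium pyruvate: V = C2·V2/C1 = 13.1 mM × 2220 mL ÷ 500 mM = 58.16 mL
Tris-HCl: V = C2·V2/C1 = 65.6 mM × 2220 mL ÷ 2000 mM = 72.82 mL
L-histidine: 0.408 g/L × 2.22 L = 0.91 g

sodium pyruvate 58.16 mL; Tris-HCl 72.82 mL; L-histidine 0.91 g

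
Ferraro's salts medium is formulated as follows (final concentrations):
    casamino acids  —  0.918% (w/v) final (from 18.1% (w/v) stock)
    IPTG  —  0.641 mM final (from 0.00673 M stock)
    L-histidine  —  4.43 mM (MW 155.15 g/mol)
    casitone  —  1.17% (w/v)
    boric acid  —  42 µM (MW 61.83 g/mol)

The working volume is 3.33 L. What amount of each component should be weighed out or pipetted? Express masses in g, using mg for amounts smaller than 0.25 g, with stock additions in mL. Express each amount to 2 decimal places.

Scale factor relative to 1 L: 3.33.
casamino acids: C1V1 = C2V2 → 0.918% ÷ 18.1% × 3330 mL = 168.89 mL
IPTG: C1V1 = C2V2 → 0.641 mM × 3330 mL ÷ 6.73 mM = 317.17 mL
L-histidine: 4.43 mmol/L × 155.15 g/mol × 3.33 L ÷ 1000 = 2.29 g
casitone: 1.17% w/v = 11.7 g/L → 11.7 × 3.33 L = 38.96 g
boric acid: 42 µmol/L × 61.83 g/mol × 3.33 L ÷ 1000 = 8.65 mg

casamino acids 168.89 mL; IPTG 317.17 mL; L-histidine 2.29 g; casitone 38.96 g; boric acid 8.65 mg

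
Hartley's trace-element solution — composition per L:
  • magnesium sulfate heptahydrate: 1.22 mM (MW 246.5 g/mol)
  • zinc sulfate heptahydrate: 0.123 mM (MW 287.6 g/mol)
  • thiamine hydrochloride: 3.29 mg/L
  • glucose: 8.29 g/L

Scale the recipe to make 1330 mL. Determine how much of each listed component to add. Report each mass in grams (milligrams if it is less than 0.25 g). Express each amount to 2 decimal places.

Working volume: 1330 mL = 1.33 L.
magnesium sulfate heptahydrate: 1.22 mmol/L × 246.5 g/mol × 1.33 L ÷ 1000 = 0.40 g
zinc sulfate heptahydrate: 0.123 mmol/L × 287.6 mg/mmol × 1.33 L = 47.05 mg
thiamine hydrochloride: 3.29 mg/L × 1.33 L = 4.38 mg
glucose: 8.29 g/L × 1.33 L = 11.03 g

magnesium sulfate heptahydrate 0.40 g; zinc sulfate heptahydrate 47.05 mg; thiamine hydrochloride 4.38 mg; glucose 11.03 g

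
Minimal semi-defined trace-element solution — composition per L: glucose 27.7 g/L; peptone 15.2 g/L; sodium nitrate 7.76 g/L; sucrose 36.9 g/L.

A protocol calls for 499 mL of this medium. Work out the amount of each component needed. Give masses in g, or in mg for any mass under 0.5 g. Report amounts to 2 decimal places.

Target volume = 499 mL = 0.499 L.
glucose: 27.7 g/L × 0.499 L = 13.82 g
peptone: 15.2 g/L × 0.499 L = 7.58 g
sodium nitrate: 7.76 g/L × 0.499 L = 3.87 g
sucrose: 36.9 g/L × 0.499 L = 18.41 g

glucose 13.82 g; peptone 7.58 g; sodium nitrate 3.87 g; sucrose 18.41 g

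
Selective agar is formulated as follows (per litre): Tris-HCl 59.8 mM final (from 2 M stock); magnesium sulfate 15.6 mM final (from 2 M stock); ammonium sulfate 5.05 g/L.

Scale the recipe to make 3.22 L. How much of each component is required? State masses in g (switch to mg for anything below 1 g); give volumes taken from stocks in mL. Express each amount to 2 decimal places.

Tris-HCl 96.28 mL; magnesium sulfate 25.12 mL; ammonium sulfate 16.26 g

Scale factor relative to 1 L: 3.22.
Tris-HCl: C1V1 = C2V2 → 59.8 mM × 3220 mL ÷ 2000 mM = 96.28 mL
magnesium sulfate: dilute stock: 15.6 mM × 3220 mL ÷ 2000 mM = 25.12 mL
ammonium sulfate: 5.05 g/L × 3.22 L = 16.26 g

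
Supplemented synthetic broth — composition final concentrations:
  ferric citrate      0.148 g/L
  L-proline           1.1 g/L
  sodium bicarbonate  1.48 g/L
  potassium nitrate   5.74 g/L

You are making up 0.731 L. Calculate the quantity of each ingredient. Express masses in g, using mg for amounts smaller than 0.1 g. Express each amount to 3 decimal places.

ferric citrate 0.108 g; L-proline 0.804 g; sodium bicarbonate 1.082 g; potassium nitrate 4.196 g

Working volume: 0.731 L.
ferric citrate: 0.148 g/L × 0.731 L = 0.108 g
L-proline: 1.1 g/L × 0.731 L = 0.804 g
sodium bicarbonate: 1.48 g/L × 0.731 L = 1.082 g
potassium nitrate: 5.74 g/L × 0.731 L = 4.196 g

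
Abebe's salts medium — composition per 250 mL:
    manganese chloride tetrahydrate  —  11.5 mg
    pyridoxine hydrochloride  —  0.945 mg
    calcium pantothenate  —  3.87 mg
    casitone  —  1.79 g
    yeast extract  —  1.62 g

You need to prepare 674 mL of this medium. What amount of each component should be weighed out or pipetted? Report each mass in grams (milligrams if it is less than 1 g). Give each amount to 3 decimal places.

Scale factor = 674 mL / 250 mL = 2.696.
manganese chloride tetrahydrate: 11.5 mg × (674 mL / 250 mL) = 31.004 mg
pyridoxine hydrochloride: 0.945 mg × (674 mL / 250 mL) = 2.548 mg
calcium pantothenate: 3.87 mg × (674 mL / 250 mL) = 10.434 mg
casitone: 1.79 g × (674 mL / 250 mL) = 4.826 g
yeast extract: 1.62 g × (674 mL / 250 mL) = 4.368 g

manganese chloride tetrahydrate 31.004 mg; pyridoxine hydrochloride 2.548 mg; calcium pantothenate 10.434 mg; casitone 4.826 g; yeast extract 4.368 g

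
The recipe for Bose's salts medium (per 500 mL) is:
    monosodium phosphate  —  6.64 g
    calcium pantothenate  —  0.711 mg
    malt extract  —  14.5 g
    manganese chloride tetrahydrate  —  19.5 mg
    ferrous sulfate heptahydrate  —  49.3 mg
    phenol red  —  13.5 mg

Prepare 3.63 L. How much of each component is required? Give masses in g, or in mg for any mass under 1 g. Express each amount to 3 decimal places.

Scale factor = 3630 mL / 500 mL = 7.26.
monosodium phosphate: 6.64 g × (3630 mL / 500 mL) = 48.206 g
calcium pantothenate: 0.711 mg × (3630 mL / 500 mL) = 5.162 mg
malt extract: 14.5 g × (3630 mL / 500 mL) = 105.270 g
manganese chloride tetrahydrate: 19.5 mg × (3630 mL / 500 mL) = 141.570 mg
ferrous sulfate heptahydrate: 49.3 mg × (3630 mL / 500 mL) = 357.918 mg
phenol red: 13.5 mg × (3630 mL / 500 mL) = 98.010 mg

monosodium phosphate 48.206 g; calcium pantothenate 5.162 mg; malt extract 105.270 g; manganese chloride tetrahydrate 141.570 mg; ferrous sulfate heptahydrate 357.918 mg; phenol red 98.010 mg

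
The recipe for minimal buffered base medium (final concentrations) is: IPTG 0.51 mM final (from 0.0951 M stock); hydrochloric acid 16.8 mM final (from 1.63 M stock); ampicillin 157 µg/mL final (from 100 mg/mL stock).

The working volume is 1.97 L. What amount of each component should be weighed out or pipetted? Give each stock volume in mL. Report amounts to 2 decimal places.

IPTG 10.56 mL; hydrochloric acid 20.30 mL; ampicillin 3.09 mL

Working volume: 1.97 L.
IPTG: dilute stock: 0.51 mM × 1970 mL ÷ 95.1 mM = 10.56 mL
hydrochloric acid: V = C2·V2/C1 = 16.8 mM × 1970 mL ÷ 1630 mM = 20.30 mL
ampicillin: V = C2·V2/C1 = 157 µg/mL × 1970 mL ÷ 100000 µg/mL = 3.09 mL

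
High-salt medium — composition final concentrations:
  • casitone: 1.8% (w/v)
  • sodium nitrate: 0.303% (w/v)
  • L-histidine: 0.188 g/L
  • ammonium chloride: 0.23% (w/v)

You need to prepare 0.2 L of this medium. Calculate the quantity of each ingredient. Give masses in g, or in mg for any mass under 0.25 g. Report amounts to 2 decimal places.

Scale factor relative to 1 L: 0.2.
casitone: 1.8 g per 100 mL × 200 mL ÷ 100 = 3.60 g
sodium nitrate: 0.303% w/v = 3.03 g/L → 3.03 × 0.2 L = 0.61 g
L-histidine: 0.188 g/L × 0.2 L = 0.0376 g = 37.60 mg
ammonium chloride: 0.23 g per 100 mL × 200 mL ÷ 100 = 0.46 g

casitone 3.60 g; sodium nitrate 0.61 g; L-histidine 37.60 mg; ammonium chloride 0.46 g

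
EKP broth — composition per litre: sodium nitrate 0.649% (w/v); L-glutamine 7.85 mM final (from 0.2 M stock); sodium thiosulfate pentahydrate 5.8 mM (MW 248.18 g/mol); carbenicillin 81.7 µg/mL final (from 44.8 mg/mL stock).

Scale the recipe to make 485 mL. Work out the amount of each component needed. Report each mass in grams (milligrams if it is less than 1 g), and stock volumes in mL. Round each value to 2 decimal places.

sodium nitrate 3.15 g; L-glutamine 19.04 mL; sodium thiosulfate pentahydrate 698.13 mg; carbenicillin 0.88 mL

Target volume = 485 mL = 0.485 L.
sodium nitrate: 0.649% w/v = 6.49 g/L → 6.49 × 0.485 L = 3.15 g
L-glutamine: C1V1 = C2V2 → 7.85 mM × 485 mL ÷ 200 mM = 19.04 mL
sodium thiosulfate pentahydrate: 5.8 mmol/L × 248.18 mg/mmol × 0.485 L = 698.13 mg
carbenicillin: V = C2·V2/C1 = 81.7 µg/mL × 485 mL ÷ 44800 µg/mL = 0.88 mL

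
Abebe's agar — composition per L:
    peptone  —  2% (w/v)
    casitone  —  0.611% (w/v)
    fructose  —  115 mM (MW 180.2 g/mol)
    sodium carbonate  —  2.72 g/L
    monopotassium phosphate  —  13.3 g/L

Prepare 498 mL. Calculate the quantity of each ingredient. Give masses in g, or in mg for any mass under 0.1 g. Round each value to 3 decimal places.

Working volume: 498 mL = 0.498 L.
peptone: 2% w/v = 20 g/L → 20 × 0.498 L = 9.960 g
casitone: 0.611 g per 100 mL × 498 mL ÷ 100 = 3.043 g
fructose: 115 mmol/L × 180.2 g/mol × 0.498 L ÷ 1000 = 10.320 g
sodium carbonate: 2.72 g/L × 0.498 L = 1.355 g
monopotassium phosphate: 13.3 g/L × 0.498 L = 6.623 g

peptone 9.960 g; casitone 3.043 g; fructose 10.320 g; sodium carbonate 1.355 g; monopotassium phosphate 6.623 g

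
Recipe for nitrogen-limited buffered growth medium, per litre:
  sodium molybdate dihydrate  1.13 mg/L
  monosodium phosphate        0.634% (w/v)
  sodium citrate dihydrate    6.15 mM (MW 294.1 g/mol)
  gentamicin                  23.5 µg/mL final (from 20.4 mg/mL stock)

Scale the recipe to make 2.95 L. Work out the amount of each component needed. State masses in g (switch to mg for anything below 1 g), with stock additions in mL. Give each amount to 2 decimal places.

Scale factor relative to 1 L: 2.95.
sodium molybdate dihydrate: 1.13 mg/L × 2.95 L = 3.33 mg
monosodium phosphate: 0.634 g per 100 mL × 2950 mL ÷ 100 = 18.70 g
sodium citrate dihydrate: 6.15 mmol/L × 294.1 g/mol × 2.95 L ÷ 1000 = 5.34 g
gentamicin: V = C2·V2/C1 = 23.5 µg/mL × 2950 mL ÷ 20400 µg/mL = 3.40 mL

sodium molybdate dihydrate 3.33 mg; monosodium phosphate 18.70 g; sodium citrate dihydrate 5.34 g; gentamicin 3.40 mL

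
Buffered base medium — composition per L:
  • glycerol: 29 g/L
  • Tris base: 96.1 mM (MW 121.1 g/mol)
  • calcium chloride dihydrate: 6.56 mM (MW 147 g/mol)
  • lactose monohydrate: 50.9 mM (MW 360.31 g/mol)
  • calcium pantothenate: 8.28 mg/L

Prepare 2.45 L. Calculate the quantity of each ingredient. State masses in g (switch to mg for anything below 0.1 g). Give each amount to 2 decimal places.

glycerol 71.05 g; Tris base 28.51 g; calcium chloride dihydrate 2.36 g; lactose monohydrate 44.93 g; calcium pantothenate 20.29 mg

Working volume: 2.45 L.
glycerol: 29 g/L × 2.45 L = 71.05 g
Tris base: 96.1 mmol/L × 121.1 g/mol × 2.45 L ÷ 1000 = 28.51 g
calcium chloride dihydrate: 6.56 mmol/L × 147 g/mol × 2.45 L ÷ 1000 = 2.36 g
lactose monohydrate: 50.9 mmol/L × 360.31 g/mol × 2.45 L ÷ 1000 = 44.93 g
calcium pantothenate: 8.28 mg/L × 2.45 L = 20.29 mg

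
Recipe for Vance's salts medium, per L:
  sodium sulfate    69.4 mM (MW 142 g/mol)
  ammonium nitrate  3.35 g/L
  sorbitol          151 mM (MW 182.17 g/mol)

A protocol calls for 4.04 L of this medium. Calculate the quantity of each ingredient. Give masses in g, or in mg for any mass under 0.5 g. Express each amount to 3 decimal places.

Working volume: 4.04 L.
sodium sulfate: 69.4 mmol/L × 142 g/mol × 4.04 L ÷ 1000 = 39.813 g
ammonium nitrate: 3.35 g/L × 4.04 L = 13.534 g
sorbitol: 151 mmol/L × 182.17 g/mol × 4.04 L ÷ 1000 = 111.131 g

sodium sulfate 39.813 g; ammonium nitrate 13.534 g; sorbitol 111.131 g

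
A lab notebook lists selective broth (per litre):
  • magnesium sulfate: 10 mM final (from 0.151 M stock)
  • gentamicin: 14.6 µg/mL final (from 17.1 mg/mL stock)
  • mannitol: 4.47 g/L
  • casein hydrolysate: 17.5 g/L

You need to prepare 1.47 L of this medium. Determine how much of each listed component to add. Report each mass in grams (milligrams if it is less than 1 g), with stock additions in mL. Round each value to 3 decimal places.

magnesium sulfate 97.351 mL; gentamicin 1.255 mL; mannitol 6.571 g; casein hydrolysate 25.725 g

Working volume: 1.47 L.
magnesium sulfate: dilute stock: 10 mM × 1470 mL ÷ 151 mM = 97.351 mL
gentamicin: C1V1 = C2V2 → 14.6 µg/mL × 1470 mL ÷ 17100 µg/mL = 1.255 mL
mannitol: 4.47 g/L × 1.47 L = 6.571 g
casein hydrolysate: 17.5 g/L × 1.47 L = 25.725 g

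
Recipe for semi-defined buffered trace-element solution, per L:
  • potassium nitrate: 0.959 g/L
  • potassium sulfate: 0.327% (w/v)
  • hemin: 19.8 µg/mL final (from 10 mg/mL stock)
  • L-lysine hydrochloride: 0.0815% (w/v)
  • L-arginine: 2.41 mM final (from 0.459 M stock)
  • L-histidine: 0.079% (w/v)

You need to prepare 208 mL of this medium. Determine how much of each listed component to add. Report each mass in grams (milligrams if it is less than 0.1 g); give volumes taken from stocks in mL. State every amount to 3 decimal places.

Target volume = 208 mL = 0.208 L.
potassium nitrate: 0.959 g/L × 0.208 L = 0.199 g
potassium sulfate: 0.327 g per 100 mL × 208 mL ÷ 100 = 0.680 g
hemin: dilute stock: 19.8 µg/mL × 208 mL ÷ 10000 µg/mL = 0.412 mL
L-lysine hydrochloride: 0.0815 g per 100 mL × 208 mL ÷ 100 = 0.170 g
L-arginine: dilute stock: 2.41 mM × 208 mL ÷ 459 mM = 1.092 mL
L-histidine: 0.079 g per 100 mL × 208 mL ÷ 100 = 0.164 g

potassium nitrate 0.199 g; potassium sulfate 0.680 g; hemin 0.412 mL; L-lysine hydrochloride 0.170 g; L-arginine 1.092 mL; L-histidine 0.164 g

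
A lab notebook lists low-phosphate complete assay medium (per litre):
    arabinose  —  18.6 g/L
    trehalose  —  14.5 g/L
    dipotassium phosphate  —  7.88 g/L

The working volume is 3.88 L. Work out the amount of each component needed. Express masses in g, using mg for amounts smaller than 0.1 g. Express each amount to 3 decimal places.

arabinose 72.168 g; trehalose 56.260 g; dipotassium phosphate 30.574 g

Scale factor relative to 1 L: 3.88.
arabinose: 18.6 g/L × 3.88 L = 72.168 g
trehalose: 14.5 g/L × 3.88 L = 56.260 g
dipotassium phosphate: 7.88 g/L × 3.88 L = 30.574 g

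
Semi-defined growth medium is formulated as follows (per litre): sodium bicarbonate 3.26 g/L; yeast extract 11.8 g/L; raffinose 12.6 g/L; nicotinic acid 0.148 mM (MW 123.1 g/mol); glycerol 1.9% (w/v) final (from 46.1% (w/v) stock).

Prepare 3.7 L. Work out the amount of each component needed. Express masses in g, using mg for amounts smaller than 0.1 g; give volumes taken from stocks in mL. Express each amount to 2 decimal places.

sodium bicarbonate 12.06 g; yeast extract 43.66 g; raffinose 46.62 g; nicotinic acid 67.41 mg; glycerol 152.49 mL

Scale factor relative to 1 L: 3.7.
sodium bicarbonate: 3.26 g/L × 3.7 L = 12.06 g
yeast extract: 11.8 g/L × 3.7 L = 43.66 g
raffinose: 12.6 g/L × 3.7 L = 46.62 g
nicotinic acid: 0.148 mmol/L × 123.1 mg/mmol × 3.7 L = 67.41 mg
glycerol: dilute stock: 1.9% ÷ 46.1% × 3700 mL = 152.49 mL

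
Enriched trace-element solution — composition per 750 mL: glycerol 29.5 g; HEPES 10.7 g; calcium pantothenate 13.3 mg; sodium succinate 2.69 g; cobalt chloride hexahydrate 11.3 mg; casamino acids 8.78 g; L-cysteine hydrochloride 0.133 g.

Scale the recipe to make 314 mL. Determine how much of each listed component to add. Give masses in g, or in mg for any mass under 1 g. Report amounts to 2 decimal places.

glycerol 12.35 g; HEPES 4.48 g; calcium pantothenate 5.57 mg; sodium succinate 1.13 g; cobalt chloride hexahydrate 4.73 mg; casamino acids 3.68 g; L-cysteine hydrochloride 55.68 mg

Ratio of target to recipe volume: 314 / 750 = 0.418667.
glycerol: 29.5 g × (314 mL / 750 mL) = 12.35 g
HEPES: 10.7 g × (314 mL / 750 mL) = 4.48 g
calcium pantothenate: 13.3 mg × (314 mL / 750 mL) = 5.57 mg
sodium succinate: 2.69 g × (314 mL / 750 mL) = 1.13 g
cobalt chloride hexahydrate: 11.3 mg × (314 mL / 750 mL) = 4.73 mg
casamino acids: 8.78 g × (314 mL / 750 mL) = 3.68 g
L-cysteine hydrochloride: 0.133 g × (314 mL / 750 mL) = 0.0556827 g = 55.68 mg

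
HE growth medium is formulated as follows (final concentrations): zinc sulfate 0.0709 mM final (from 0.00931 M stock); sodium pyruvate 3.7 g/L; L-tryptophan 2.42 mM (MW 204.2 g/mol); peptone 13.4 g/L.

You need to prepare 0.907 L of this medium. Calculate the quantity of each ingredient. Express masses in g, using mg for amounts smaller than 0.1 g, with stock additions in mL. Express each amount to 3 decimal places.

Scale factor relative to 1 L: 0.907.
zinc sulfate: C1V1 = C2V2 → 0.0709 mM × 907 mL ÷ 9.31 mM = 6.907 mL
sodium pyruvate: 3.7 g/L × 0.907 L = 3.356 g
L-tryptophan: 2.42 mmol/L × 204.2 g/mol × 0.907 L ÷ 1000 = 0.448 g
peptone: 13.4 g/L × 0.907 L = 12.154 g

zinc sulfate 6.907 mL; sodium pyruvate 3.356 g; L-tryptophan 0.448 g; peptone 12.154 g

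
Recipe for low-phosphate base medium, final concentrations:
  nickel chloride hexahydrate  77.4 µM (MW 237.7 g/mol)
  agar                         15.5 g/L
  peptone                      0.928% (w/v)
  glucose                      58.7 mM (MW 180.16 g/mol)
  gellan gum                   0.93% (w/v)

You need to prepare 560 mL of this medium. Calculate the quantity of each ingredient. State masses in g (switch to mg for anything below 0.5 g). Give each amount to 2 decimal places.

nickel chloride hexahydrate 10.30 mg; agar 8.68 g; peptone 5.20 g; glucose 5.92 g; gellan gum 5.21 g

Scale factor relative to 1 L: 0.56.
nickel chloride hexahydrate: 77.4 µmol/L × 237.7 g/mol × 0.56 L ÷ 1000 = 10.30 mg
agar: 15.5 g/L × 0.56 L = 8.68 g
peptone: 0.928% w/v = 9.28 g/L → 9.28 × 0.56 L = 5.20 g
glucose: 58.7 mmol/L × 180.16 g/mol × 0.56 L ÷ 1000 = 5.92 g
gellan gum: 0.93% w/v = 9.3 g/L → 9.3 × 0.56 L = 5.21 g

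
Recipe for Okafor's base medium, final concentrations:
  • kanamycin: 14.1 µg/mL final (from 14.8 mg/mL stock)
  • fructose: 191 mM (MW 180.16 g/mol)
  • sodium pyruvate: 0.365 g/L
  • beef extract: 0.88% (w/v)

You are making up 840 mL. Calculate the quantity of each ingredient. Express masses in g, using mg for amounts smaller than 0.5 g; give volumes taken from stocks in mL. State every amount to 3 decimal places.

kanamycin 0.800 mL; fructose 28.905 g; sodium pyruvate 306.600 mg; beef extract 7.392 g

Working volume: 840 mL = 0.84 L.
kanamycin: dilute stock: 14.1 µg/mL × 840 mL ÷ 14800 µg/mL = 0.800 mL
fructose: 191 mmol/L × 180.16 g/mol × 0.84 L ÷ 1000 = 28.905 g
sodium pyruvate: 0.365 g/L × 0.84 L = 0.3066 g = 306.600 mg
beef extract: 0.88% w/v = 8.8 g/L → 8.8 × 0.84 L = 7.392 g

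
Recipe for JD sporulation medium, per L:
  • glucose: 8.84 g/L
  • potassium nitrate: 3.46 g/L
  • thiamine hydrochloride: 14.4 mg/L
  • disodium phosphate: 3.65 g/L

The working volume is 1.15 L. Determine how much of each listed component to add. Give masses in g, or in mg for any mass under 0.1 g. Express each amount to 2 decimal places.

Working volume: 1.15 L.
glucose: 8.84 g/L × 1.15 L = 10.17 g
potassium nitrate: 3.46 g/L × 1.15 L = 3.98 g
thiamine hydrochloride: 14.4 mg/L × 1.15 L = 16.56 mg
disodium phosphate: 3.65 g/L × 1.15 L = 4.20 g

glucose 10.17 g; potassium nitrate 3.98 g; thiamine hydrochloride 16.56 mg; disodium phosphate 4.20 g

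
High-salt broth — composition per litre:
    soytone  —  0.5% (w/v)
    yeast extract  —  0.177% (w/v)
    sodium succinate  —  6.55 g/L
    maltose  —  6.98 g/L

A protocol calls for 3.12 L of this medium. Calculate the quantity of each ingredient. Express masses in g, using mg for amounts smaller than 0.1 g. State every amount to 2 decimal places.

Scale factor relative to 1 L: 3.12.
soytone: 0.5 g per 100 mL × 3120 mL ÷ 100 = 15.60 g
yeast extract: 0.177 g per 100 mL × 3120 mL ÷ 100 = 5.52 g
sodium succinate: 6.55 g/L × 3.12 L = 20.44 g
maltose: 6.98 g/L × 3.12 L = 21.78 g

soytone 15.60 g; yeast extract 5.52 g; sodium succinate 20.44 g; maltose 21.78 g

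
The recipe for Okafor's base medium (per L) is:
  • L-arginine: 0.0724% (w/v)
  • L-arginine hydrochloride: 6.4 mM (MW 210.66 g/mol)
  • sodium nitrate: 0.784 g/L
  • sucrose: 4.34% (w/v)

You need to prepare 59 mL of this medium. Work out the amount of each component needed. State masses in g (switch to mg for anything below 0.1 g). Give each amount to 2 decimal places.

Working volume: 59 mL = 0.059 L.
L-arginine: 0.0724% w/v = 0.724 g/L → 0.724 × 0.059 L = 0.042716 g = 42.72 mg
L-arginine hydrochloride: 6.4 mmol/L × 210.66 mg/mmol × 0.059 L = 79.55 mg
sodium nitrate: 0.784 g/L × 0.059 L = 0.046256 g = 46.26 mg
sucrose: 4.34 g per 100 mL × 59 mL ÷ 100 = 2.56 g

L-arginine 42.72 mg; L-arginine hydrochloride 79.55 mg; sodium nitrate 46.26 mg; sucrose 2.56 g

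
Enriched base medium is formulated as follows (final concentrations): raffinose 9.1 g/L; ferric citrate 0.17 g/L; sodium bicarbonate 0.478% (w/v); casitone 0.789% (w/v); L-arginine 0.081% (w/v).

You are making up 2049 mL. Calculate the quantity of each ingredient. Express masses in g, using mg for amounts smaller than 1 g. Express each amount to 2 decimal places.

raffinose 18.65 g; ferric citrate 348.33 mg; sodium bicarbonate 9.79 g; casitone 16.17 g; L-arginine 1.66 g

Scale factor relative to 1 L: 2.049.
raffinose: 9.1 g/L × 2.049 L = 18.65 g
ferric citrate: 0.17 g/L × 2.049 L = 0.34833 g = 348.33 mg
sodium bicarbonate: 0.478 g per 100 mL × 2049 mL ÷ 100 = 9.79 g
casitone: 0.789 g per 100 mL × 2049 mL ÷ 100 = 16.17 g
L-arginine: 0.081% w/v = 0.81 g/L → 0.81 × 2.049 L = 1.66 g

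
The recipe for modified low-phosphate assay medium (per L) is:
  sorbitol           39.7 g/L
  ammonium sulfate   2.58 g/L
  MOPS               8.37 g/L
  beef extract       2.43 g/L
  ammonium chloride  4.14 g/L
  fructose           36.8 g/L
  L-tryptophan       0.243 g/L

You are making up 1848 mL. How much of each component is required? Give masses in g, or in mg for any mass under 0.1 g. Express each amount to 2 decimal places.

Working volume: 1848 mL = 1.848 L.
sorbitol: 39.7 g/L × 1.848 L = 73.37 g
ammonium sulfate: 2.58 g/L × 1.848 L = 4.77 g
MOPS: 8.37 g/L × 1.848 L = 15.47 g
beef extract: 2.43 g/L × 1.848 L = 4.49 g
ammonium chloride: 4.14 g/L × 1.848 L = 7.65 g
fructose: 36.8 g/L × 1.848 L = 68.01 g
L-tryptophan: 0.243 g/L × 1.848 L = 0.45 g

sorbitol 73.37 g; ammonium sulfate 4.77 g; MOPS 15.47 g; beef extract 4.49 g; ammonium chloride 7.65 g; fructose 68.01 g; L-tryptophan 0.45 g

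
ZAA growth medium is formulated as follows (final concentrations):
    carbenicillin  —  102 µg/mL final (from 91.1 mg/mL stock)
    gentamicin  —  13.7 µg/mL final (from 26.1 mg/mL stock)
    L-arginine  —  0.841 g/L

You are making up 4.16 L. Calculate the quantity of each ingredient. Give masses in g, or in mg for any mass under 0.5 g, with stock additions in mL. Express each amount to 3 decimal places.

carbenicillin 4.658 mL; gentamicin 2.184 mL; L-arginine 3.499 g

Scale factor relative to 1 L: 4.16.
carbenicillin: dilute stock: 102 µg/mL × 4160 mL ÷ 91100 µg/mL = 4.658 mL
gentamicin: dilute stock: 13.7 µg/mL × 4160 mL ÷ 26100 µg/mL = 2.184 mL
L-arginine: 0.841 g/L × 4.16 L = 3.499 g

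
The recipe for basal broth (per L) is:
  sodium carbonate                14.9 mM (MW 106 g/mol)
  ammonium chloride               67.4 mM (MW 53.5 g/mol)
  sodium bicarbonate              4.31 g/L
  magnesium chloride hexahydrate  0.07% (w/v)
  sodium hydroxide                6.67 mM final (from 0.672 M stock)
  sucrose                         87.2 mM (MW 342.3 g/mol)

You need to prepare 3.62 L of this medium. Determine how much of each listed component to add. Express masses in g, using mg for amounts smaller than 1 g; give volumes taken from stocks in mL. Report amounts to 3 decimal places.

Scale factor relative to 1 L: 3.62.
sodium carbonate: 14.9 mmol/L × 106 g/mol × 3.62 L ÷ 1000 = 5.717 g
ammonium chloride: 67.4 mmol/L × 53.5 g/mol × 3.62 L ÷ 1000 = 13.053 g
sodium bicarbonate: 4.31 g/L × 3.62 L = 15.602 g
magnesium chloride hexahydrate: 0.07 g per 100 mL × 3620 mL ÷ 100 = 2.534 g
sodium hydroxide: C1V1 = C2V2 → 6.67 mM × 3620 mL ÷ 672 mM = 35.931 mL
sucrose: 87.2 mmol/L × 342.3 g/mol × 3.62 L ÷ 1000 = 108.052 g

sodium carbonate 5.717 g; ammonium chloride 13.053 g; sodium bicarbonate 15.602 g; magnesium chloride hexahydrate 2.534 g; sodium hydroxide 35.931 mL; sucrose 108.052 g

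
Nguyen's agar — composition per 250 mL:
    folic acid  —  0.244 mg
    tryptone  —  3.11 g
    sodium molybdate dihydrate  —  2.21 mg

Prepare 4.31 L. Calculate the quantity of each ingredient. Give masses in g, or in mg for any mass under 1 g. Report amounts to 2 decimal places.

folic acid 4.21 mg; tryptone 53.62 g; sodium molybdate dihydrate 38.10 mg

Scale factor = 4310 mL / 250 mL = 17.24.
folic acid: 0.244 mg × (4310 mL / 250 mL) = 4.21 mg
tryptone: 3.11 g × (4310 mL / 250 mL) = 53.62 g
sodium molybdate dihydrate: 2.21 mg × (4310 mL / 250 mL) = 38.10 mg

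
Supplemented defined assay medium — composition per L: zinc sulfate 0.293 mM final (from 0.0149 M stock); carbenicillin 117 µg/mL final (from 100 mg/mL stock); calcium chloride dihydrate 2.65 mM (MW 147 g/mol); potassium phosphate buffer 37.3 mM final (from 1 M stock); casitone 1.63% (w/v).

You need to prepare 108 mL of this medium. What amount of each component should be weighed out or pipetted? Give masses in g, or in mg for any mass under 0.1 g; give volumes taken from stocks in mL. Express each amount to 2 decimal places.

zinc sulfate 2.12 mL; carbenicillin 0.13 mL; calcium chloride dihydrate 42.07 mg; potassium phosphate buffer 4.03 mL; casitone 1.76 g

Target volume = 108 mL = 0.108 L.
zinc sulfate: dilute stock: 0.293 mM × 108 mL ÷ 14.9 mM = 2.12 mL
carbenicillin: dilute stock: 117 µg/mL × 108 mL ÷ 100000 µg/mL = 0.13 mL
calcium chloride dihydrate: 2.65 mmol/L × 147 mg/mmol × 0.108 L = 42.07 mg
potassium phosphate buffer: C1V1 = C2V2 → 37.3 mM × 108 mL ÷ 1000 mM = 4.03 mL
casitone: 1.63% w/v = 16.3 g/L → 16.3 × 0.108 L = 1.76 g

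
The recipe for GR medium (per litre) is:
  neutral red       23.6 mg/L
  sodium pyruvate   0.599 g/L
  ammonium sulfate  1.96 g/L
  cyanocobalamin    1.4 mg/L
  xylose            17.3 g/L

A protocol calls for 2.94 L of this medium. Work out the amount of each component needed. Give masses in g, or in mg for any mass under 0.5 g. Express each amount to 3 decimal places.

neutral red 69.384 mg; sodium pyruvate 1.761 g; ammonium sulfate 5.762 g; cyanocobalamin 4.116 mg; xylose 50.862 g

Working volume: 2.94 L.
neutral red: 23.6 mg/L × 2.94 L = 69.384 mg
sodium pyruvate: 0.599 g/L × 2.94 L = 1.761 g
ammonium sulfate: 1.96 g/L × 2.94 L = 5.762 g
cyanocobalamin: 1.4 mg/L × 2.94 L = 4.116 mg
xylose: 17.3 g/L × 2.94 L = 50.862 g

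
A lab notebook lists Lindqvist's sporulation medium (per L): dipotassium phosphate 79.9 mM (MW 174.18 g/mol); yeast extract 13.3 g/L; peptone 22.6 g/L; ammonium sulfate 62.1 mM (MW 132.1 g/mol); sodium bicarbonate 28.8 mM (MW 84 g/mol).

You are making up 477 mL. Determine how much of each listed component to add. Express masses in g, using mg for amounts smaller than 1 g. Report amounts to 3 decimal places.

Working volume: 477 mL = 0.477 L.
dipotassium phosphate: 79.9 mmol/L × 174.18 g/mol × 0.477 L ÷ 1000 = 6.638 g
yeast extract: 13.3 g/L × 0.477 L = 6.344 g
peptone: 22.6 g/L × 0.477 L = 10.780 g
ammonium sulfate: 62.1 mmol/L × 132.1 g/mol × 0.477 L ÷ 1000 = 3.913 g
sodium bicarbonate: 28.8 mmol/L × 84 g/mol × 0.477 L ÷ 1000 = 1.154 g

dipotassium phosphate 6.638 g; yeast extract 6.344 g; peptone 10.780 g; ammonium sulfate 3.913 g; sodium bicarbonate 1.154 g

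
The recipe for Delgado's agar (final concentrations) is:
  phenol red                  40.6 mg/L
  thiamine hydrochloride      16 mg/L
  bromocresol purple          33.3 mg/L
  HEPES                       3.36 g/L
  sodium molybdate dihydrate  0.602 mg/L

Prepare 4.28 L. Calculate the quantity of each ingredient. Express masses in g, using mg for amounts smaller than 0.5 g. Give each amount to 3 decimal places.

phenol red 173.768 mg; thiamine hydrochloride 68.480 mg; bromocresol purple 142.524 mg; HEPES 14.381 g; sodium molybdate dihydrate 2.577 mg

Working volume: 4.28 L.
phenol red: 40.6 mg/L × 4.28 L = 173.768 mg
thiamine hydrochloride: 16 mg/L × 4.28 L = 68.480 mg
bromocresol purple: 33.3 mg/L × 4.28 L = 142.524 mg
HEPES: 3.36 g/L × 4.28 L = 14.381 g
sodium molybdate dihydrate: 0.602 mg/L × 4.28 L = 2.577 mg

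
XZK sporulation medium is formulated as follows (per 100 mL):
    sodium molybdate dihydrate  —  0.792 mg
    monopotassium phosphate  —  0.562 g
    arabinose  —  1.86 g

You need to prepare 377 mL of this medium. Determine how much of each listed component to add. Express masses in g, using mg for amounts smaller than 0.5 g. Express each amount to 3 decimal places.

sodium molybdate dihydrate 2.986 mg; monopotassium phosphate 2.119 g; arabinose 7.012 g

Scale factor = 377 mL / 100 mL = 3.77.
sodium molybdate dihydrate: 0.792 mg × (377 mL / 100 mL) = 2.986 mg
monopotassium phosphate: 0.562 g × (377 mL / 100 mL) = 2.119 g
arabinose: 1.86 g × (377 mL / 100 mL) = 7.012 g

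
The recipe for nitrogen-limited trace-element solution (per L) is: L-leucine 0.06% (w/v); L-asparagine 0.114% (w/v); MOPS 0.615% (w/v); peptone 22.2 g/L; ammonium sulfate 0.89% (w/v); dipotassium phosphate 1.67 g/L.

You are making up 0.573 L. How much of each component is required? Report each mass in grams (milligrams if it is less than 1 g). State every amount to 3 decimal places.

L-leucine 343.800 mg; L-asparagine 653.220 mg; MOPS 3.524 g; peptone 12.721 g; ammonium sulfate 5.100 g; dipotassium phosphate 956.910 mg

Scale factor relative to 1 L: 0.573.
L-leucine: 0.06 g per 100 mL × 573 mL ÷ 100 = 0.3438 g = 343.800 mg
L-asparagine: 0.114% w/v = 1.14 g/L → 1.14 × 0.573 L = 0.65322 g = 653.220 mg
MOPS: 0.615% w/v = 6.15 g/L → 6.15 × 0.573 L = 3.524 g
peptone: 22.2 g/L × 0.573 L = 12.721 g
ammonium sulfate: 0.89 g per 100 mL × 573 mL ÷ 100 = 5.100 g
dipotassium phosphate: 1.67 g/L × 0.573 L = 0.95691 g = 956.910 mg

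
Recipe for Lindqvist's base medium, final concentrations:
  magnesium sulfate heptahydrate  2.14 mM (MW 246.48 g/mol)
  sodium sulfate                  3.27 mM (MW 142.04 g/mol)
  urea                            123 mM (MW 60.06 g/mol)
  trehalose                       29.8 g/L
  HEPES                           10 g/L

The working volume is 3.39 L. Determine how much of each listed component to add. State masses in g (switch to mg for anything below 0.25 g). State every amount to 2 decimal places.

Working volume: 3.39 L.
magnesium sulfate heptahydrate: 2.14 mmol/L × 246.48 g/mol × 3.39 L ÷ 1000 = 1.79 g
sodium sulfate: 3.27 mmol/L × 142.04 g/mol × 3.39 L ÷ 1000 = 1.57 g
urea: 123 mmol/L × 60.06 g/mol × 3.39 L ÷ 1000 = 25.04 g
trehalose: 29.8 g/L × 3.39 L = 101.02 g
HEPES: 10 g/L × 3.39 L = 33.90 g

magnesium sulfate heptahydrate 1.79 g; sodium sulfate 1.57 g; urea 25.04 g; trehalose 101.02 g; HEPES 33.90 g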